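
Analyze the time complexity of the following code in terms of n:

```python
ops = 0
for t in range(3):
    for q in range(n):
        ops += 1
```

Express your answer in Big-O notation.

Each loop level contributes: 1 × n. Multiplying the contributions gives O(n).

Answer: O(n)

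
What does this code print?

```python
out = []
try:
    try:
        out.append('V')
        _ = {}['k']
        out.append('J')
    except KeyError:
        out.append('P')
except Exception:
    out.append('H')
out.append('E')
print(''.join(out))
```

Execution trace: 'V' (inner try body) → 'P' (inner except KeyError) → 'E' (after the try/except). Output: VPE

Answer: VPE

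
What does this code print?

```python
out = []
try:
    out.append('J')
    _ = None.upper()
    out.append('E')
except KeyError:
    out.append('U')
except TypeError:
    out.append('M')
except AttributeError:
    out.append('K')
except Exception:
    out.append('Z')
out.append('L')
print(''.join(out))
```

Execution trace: 'J' (try body) → 'K' (except AttributeError) → 'L' (after the try/except). Output: JKL

Answer: JKL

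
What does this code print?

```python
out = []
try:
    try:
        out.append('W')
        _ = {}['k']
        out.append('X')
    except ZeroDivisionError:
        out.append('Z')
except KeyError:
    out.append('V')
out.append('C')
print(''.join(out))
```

Execution trace: 'W' (try body) → 'V' (outer except KeyError) → 'C' (after the try/except). Output: WVC

Answer: WVC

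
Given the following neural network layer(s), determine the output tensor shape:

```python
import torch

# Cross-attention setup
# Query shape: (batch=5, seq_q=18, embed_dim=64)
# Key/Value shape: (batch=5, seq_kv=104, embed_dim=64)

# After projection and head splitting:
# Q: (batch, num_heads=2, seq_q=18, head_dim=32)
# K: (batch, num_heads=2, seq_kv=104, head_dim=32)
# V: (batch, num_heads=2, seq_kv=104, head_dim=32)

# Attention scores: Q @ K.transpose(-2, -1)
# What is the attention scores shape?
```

Input: (5, 18, 64) -> Output: (5, 2, 18, 104)

Answer: (5, 2, 18, 104)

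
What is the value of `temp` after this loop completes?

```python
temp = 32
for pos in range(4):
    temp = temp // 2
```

Halve 4 times: 32 // 2^4 = 2
`temp` takes the values: 32 → 16 → 8 → 4 → 2

Answer: 2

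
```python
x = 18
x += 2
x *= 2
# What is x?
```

Trace:
`x = 18` → x = 18
`x += 2` → x = 20
`x *= 2` → x = 40
So x = 40

Answer: 40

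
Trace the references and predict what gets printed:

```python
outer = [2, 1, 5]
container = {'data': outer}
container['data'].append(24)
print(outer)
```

Key concept: dict holds reference to list.
Step by step:
`outer = [2, 1, 5]` → outer = [2, 1, 5]
`container = {'data': outer}` → container = {'data': [2, 1, 5]}
`container['data'].append(24)` → outer = [2, 1, 5, 24]; container = {'data': [2, 1, 5, 24]}
`print(outer)` → prints [2, 1, 5, 24]

Answer: [2, 1, 5, 24]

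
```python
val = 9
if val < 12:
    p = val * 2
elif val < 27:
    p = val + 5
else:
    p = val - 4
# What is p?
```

Trace:
`val = 9` → val = 9
`if val < 12: ...` → val < 12 is True → p = 18
So p = 18

Answer: 18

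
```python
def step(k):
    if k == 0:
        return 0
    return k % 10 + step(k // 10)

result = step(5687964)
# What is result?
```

Sum of digits of 5687964: 4 + 6 + 9 + 7 + 8 + 6 + 5 = 45

Answer: 45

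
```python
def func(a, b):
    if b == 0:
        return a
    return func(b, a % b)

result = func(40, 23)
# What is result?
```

func(40, 23) -> func(23, 17) -> func(17, 6) -> func(6, 5) -> func(5, 1) -> func(1, 0) -> 1

Answer: 1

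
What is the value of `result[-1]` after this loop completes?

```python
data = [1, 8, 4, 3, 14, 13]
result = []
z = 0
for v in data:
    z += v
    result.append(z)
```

Cumulative sum ends at 43
`result` takes the values: [] → [1] → [1, 9] → [1, 9, 13] → [1, 9, 13, 16] → [1, 9, 13, 16, 30] → [1, 9, 13, 16, 30, 43]
So `result[-1]` = 43

Answer: 43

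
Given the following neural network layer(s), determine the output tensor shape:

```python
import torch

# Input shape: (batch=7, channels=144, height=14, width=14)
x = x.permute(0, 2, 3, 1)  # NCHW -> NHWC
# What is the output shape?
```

Input: (7, 144, 14, 14) -> Output: (7, 14, 14, 144)

Answer: (7, 14, 14, 144)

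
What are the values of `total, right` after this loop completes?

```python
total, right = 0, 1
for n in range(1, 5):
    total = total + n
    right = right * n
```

Sum and factorial of 1 to 4
`total, right` takes the values: (0, 1) → (1, 1) → (3, 1) → (3, 2) → (6, 2) → (6, 6) → (10, 6) → (10, 24)

Answer: 10, 24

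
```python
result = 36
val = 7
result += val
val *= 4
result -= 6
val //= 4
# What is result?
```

Trace:
`result = 36` → result = 36
`val = 7` → val = 7
`result += val` → result = 43
`val *= 4` → val = 28
`result -= 6` → result = 37
`val //= 4` → val = 7
So result = 37

Answer: 37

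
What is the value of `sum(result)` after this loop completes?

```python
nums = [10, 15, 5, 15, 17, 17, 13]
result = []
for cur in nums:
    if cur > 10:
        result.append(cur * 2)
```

Sum of doubled values > 10
`result` takes the values: [] → [30] → [30, 30] → [30, 30, 34] → [30, 30, 34, 34] → [30, 30, 34, 34, 26]
So `sum(result)` = 154

Answer: 154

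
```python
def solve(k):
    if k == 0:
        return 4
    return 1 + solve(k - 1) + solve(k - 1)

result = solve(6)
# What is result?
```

solve(k) = 1 + 2·solve(k-1), solve(0)=4. Closed form: (4+1)·2^6 - 1 = 319.

Answer: 319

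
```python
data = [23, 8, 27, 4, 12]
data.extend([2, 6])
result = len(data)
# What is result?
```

Trace:
`data = [23, 8, 27, 4, 12]` → data = [23, 8, 27, 4, 12]
`data.extend([2, 6])` → data = [23, 8, 27, 4, 12, 2, 6]
`result = len(data)` → result = 7
So result = 7

Answer: 7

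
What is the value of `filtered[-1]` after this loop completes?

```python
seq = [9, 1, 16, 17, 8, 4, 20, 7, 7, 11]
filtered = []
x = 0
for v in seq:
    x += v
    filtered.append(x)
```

Cumulative sum ends at 100
`filtered` takes the values: [] → [9] → [9, 10] → [9, 10, 26] → [9, 10, 26, 43] → [9, 10, 26, 43, 51] → [9, 10, 26, 43, 51, 55] → [9, 10, 26, 43, 51, 55, 75] → [9, 10, 26, 43, 51, 55, 75, 82] → [9, 10, 26, 43, 51, 55, 75, 82, 89] → [9, 10, 26, 43, 51, 55, 75, 82, 89, 100]
So `filtered[-1]` = 100

Answer: 100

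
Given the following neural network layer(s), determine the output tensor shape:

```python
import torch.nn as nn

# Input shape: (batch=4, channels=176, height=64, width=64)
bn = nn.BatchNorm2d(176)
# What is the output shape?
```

Input: (4, 176, 64, 64) -> Output: (4, 176, 64, 64)

Answer: (4, 176, 64, 64)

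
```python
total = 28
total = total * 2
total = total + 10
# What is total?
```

Trace:
`total = 28` → total = 28
`total = total * 2` → total = 56
`total = total + 10` → total = 66
So total = 66

Answer: 66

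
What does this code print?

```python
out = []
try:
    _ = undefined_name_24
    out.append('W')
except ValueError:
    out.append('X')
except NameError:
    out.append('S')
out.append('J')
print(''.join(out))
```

Execution trace: 'S' (except NameError) → 'J' (after the try/except). Output: SJ

Answer: SJ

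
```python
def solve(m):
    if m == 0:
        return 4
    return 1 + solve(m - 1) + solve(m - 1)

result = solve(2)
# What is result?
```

solve(m) = 1 + 2·solve(m-1), solve(0)=4. Closed form: (4+1)·2^2 - 1 = 19.

Answer: 19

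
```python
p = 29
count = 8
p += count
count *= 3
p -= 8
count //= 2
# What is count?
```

Trace:
`p = 29` → p = 29
`count = 8` → count = 8
`p += count` → p = 37
`count *= 3` → count = 24
`p -= 8` → p = 29
`count //= 2` → count = 12
So count = 12

Answer: 12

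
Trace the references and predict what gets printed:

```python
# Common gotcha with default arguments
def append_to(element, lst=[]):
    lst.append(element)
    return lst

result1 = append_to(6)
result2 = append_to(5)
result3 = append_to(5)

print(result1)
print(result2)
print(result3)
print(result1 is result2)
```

Key concept: mutable default argument gotcha.
Step by step:
`result1 = append_to(6)` → result1 = [6]
`result2 = append_to(5)` → result1 = [6, 5] (same object as result2); result2 = [6, 5] (same object as result1)
`result3 = append_to(5)` → result1 = [6, 5, 5] (same object as result2, result3); result2 = [6, 5, 5] (same object as result1, result3); result3 = [6, 5, 5] (same object as result1, result2)
`print(result1)` → prints [6, 5, 5]
`print(result2)` → prints [6, 5, 5]
`print(result3)` → prints [6, 5, 5]
`print(result1 is result2)` → prints True

Answer:
[6, 5, 5]
[6, 5, 5]
[6, 5, 5]
True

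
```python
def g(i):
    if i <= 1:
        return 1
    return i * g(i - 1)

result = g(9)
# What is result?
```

g(9) = 9 * 8 * 7 * 6 * 5 * 4 * 3 * 2 * 1 = 362880

Answer: 362880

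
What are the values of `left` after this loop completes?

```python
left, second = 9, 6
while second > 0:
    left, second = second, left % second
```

GCD of 9 and 6
`left` takes the values: 9 → 6 → 3

Answer: 3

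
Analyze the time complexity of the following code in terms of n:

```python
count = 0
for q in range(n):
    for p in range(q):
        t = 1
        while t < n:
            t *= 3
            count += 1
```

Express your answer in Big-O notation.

Each loop level contributes: n × n × log n. Multiplying the contributions gives O(n^2 log n).

Answer: O(n^2 log n)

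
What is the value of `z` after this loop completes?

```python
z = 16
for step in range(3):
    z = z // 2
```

Halve 3 times: 16 // 2^3 = 2
`z` takes the values: 16 → 8 → 4 → 2

Answer: 2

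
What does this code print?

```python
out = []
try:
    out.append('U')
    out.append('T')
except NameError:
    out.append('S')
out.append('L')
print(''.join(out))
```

Execution trace: 'U' (try body) → 'T' (try body, no exception) → 'L' (after the try/except). Output: UTL

Answer: UTL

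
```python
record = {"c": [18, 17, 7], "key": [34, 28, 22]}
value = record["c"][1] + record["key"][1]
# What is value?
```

Trace:
`record = {"c": [18, 17, 7], "key": [34, 28, 22]}` → record = {'c': [18, 17, 7], 'key': [34, 28, 22]}
`value = record["c"][1] + record["key"][1]` → value = 45
So value = 45

Answer: 45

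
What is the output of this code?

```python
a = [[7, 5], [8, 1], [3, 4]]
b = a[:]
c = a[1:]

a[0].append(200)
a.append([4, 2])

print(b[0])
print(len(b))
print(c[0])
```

Key concept: slice with nested mutation.
Step by step:
`a = [[7, 5], [8, 1], [3, 4]]` → a = [[7, 5], [8, 1], [3, 4]]
`b = a[:]` → b = [[7, 5], [8, 1], [3, 4]]
`c = a[1:]` → c = [[8, 1], [3, 4]]
`a[0].append(200)` → a = [[7, 5, 200], [8, 1], [3, 4]]; b = [[7, 5, 200], [8, 1], [3, 4]]
`a.append([4, 2])` → a = [[7, 5, 200], [8, 1], [3, 4], [4, 2]]
`print(b[0])` → prints [7, 5, 200]
`print(len(b))` → prints 3
`print(c[0])` → prints [8, 1]

Answer:
[7, 5, 200]
3
[8, 1]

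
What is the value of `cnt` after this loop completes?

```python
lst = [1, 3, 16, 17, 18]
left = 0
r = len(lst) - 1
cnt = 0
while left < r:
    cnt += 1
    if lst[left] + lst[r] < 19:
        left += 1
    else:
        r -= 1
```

Steps to find pair summing to 19
`cnt` takes the values: 0 → 1 → 2 → 3 → 4

Answer: 4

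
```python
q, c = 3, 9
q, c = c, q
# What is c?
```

Trace:
`q, c = 3, 9` → q = 3; c = 9
`q, c = c, q` → q = 9; c = 3
So c = 3

Answer: 3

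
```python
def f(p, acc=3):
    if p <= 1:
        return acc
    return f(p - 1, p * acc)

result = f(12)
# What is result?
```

Accumulator trace (n, acc): (12, 3) -> (11, 36) -> (10, 396) -> (9, 3960) -> (8, 35640) -> (7, 285120) -> (6, 1995840) -> (5, 11975040) -> (4, 59875200) -> (3, 239500800) -> (2, 718502400) -> (1, 1437004800) -> return 1437004800

Answer: 1437004800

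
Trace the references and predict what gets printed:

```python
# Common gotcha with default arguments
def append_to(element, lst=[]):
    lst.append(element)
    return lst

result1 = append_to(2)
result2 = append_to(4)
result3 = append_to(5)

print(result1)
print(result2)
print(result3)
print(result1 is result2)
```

Key concept: mutable default argument gotcha.
Step by step:
`result1 = append_to(2)` → result1 = [2]
`result2 = append_to(4)` → result1 = [2, 4] (same object as result2); result2 = [2, 4] (same object as result1)
`result3 = append_to(5)` → result1 = [2, 4, 5] (same object as result2, result3); result2 = [2, 4, 5] (same object as result1, result3); result3 = [2, 4, 5] (same object as result1, result2)
`print(result1)` → prints [2, 4, 5]
`print(result2)` → prints [2, 4, 5]
`print(result3)` → prints [2, 4, 5]
`print(result1 is result2)` → prints True

Answer:
[2, 4, 5]
[2, 4, 5]
[2, 4, 5]
True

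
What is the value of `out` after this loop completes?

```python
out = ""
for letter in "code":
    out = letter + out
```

Reverse 'code'
`out` takes the values: "" → "c" → "oc" → "doc" → "edoc"

Answer: "edoc"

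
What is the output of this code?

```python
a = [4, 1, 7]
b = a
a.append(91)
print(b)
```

Key concept: basic list aliasing.
Step by step:
`a = [4, 1, 7]` → a = [4, 1, 7]
`b = a` → b = [4, 1, 7] (same object as a)
`a.append(91)` → a = [4, 1, 7, 91] (same object as b); b = [4, 1, 7, 91] (same object as a)
`print(b)` → prints [4, 1, 7, 91]

Answer: [4, 1, 7, 91]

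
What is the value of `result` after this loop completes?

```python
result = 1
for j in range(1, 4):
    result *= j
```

3! = 6
`result` takes the values: 1 → 2 → 6

Answer: 6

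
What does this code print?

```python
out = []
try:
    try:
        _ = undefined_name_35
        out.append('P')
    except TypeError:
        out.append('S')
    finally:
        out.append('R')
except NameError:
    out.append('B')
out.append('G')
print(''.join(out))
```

Execution trace: 'R' (finally) → 'B' (outer except NameError) → 'G' (after the try/except). Output: RBG

Answer: RBG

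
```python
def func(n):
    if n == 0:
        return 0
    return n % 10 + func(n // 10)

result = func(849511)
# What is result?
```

Sum of digits of 849511: 1 + 1 + 5 + 9 + 4 + 8 = 28

Answer: 28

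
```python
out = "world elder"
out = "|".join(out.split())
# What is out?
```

Trace:
`out = "world elder"` → out = 'world elder'
`out = "|".join(out.split())` → out = 'world|elder'
So out = 'world|elder'

Answer: 'world|elder'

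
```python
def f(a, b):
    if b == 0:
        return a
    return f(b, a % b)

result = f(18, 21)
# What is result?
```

f(18, 21) -> f(21, 18) -> f(18, 3) -> f(3, 0) -> 3

Answer: 3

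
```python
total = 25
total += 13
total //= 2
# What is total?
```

Trace:
`total = 25` → total = 25
`total += 13` → total = 38
`total //= 2` → total = 19
So total = 19

Answer: 19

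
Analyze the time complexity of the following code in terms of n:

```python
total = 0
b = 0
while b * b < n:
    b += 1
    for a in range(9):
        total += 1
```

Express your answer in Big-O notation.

Each loop level contributes: √n × 1. Multiplying the contributions gives O(√n).

Answer: O(√n)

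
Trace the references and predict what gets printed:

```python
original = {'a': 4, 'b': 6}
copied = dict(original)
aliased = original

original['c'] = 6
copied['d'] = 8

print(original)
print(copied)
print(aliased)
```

Key concept: dict() creates copy, assignment creates alias.
Step by step:
`original = {'a': 4, 'b': 6}` → original = {'a': 4, 'b': 6}
`copied = dict(original)` → copied = {'a': 4, 'b': 6}
`aliased = original` → aliased = {'a': 4, 'b': 6} (same object as original)
`original['c'] = 6` → original = {'a': 4, 'b': 6, 'c': 6} (same object as aliased); aliased = {'a': 4, 'b': 6, 'c': 6} (same object as original)
`copied['d'] = 8` → copied = {'a': 4, 'b': 6, 'd': 8}
`print(original)` → prints {'a': 4, 'b': 6, 'c': 6}
`print(copied)` → prints {'a': 4, 'b': 6, 'd': 8}
`print(aliased)` → prints {'a': 4, 'b': 6, 'c': 6}

Answer:
{'a': 4, 'b': 6, 'c': 6}
{'a': 4, 'b': 6, 'd': 8}
{'a': 4, 'b': 6, 'c': 6}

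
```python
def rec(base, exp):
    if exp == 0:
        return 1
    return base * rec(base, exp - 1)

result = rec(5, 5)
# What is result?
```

rec(5, 5) = 5 * 5 * 5 * 5 * 5 = 3125

Answer: 3125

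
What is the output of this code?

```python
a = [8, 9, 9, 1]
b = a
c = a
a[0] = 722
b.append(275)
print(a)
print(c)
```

Key concept: multiple aliases.
Step by step:
`a = [8, 9, 9, 1]` → a = [8, 9, 9, 1]
`b = a` → b = [8, 9, 9, 1] (same object as a)
`c = a` → c = [8, 9, 9, 1] (same object as a, b)
`a[0] = 722` → a = [722, 9, 9, 1] (same object as b, c); b = [722, 9, 9, 1] (same object as a, c); c = [722, 9, 9, 1] (same object as a, b)
`b.append(275)` → a = [722, 9, 9, 1, 275] (same object as b, c); b = [722, 9, 9, 1, 275] (same object as a, c); c = [722, 9, 9, 1, 275] (same object as a, b)
`print(a)` → prints [722, 9, 9, 1, 275]
`print(c)` → prints [722, 9, 9, 1, 275]

Answer:
[722, 9, 9, 1, 275]
[722, 9, 9, 1, 275]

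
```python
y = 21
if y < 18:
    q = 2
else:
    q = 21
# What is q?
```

Trace:
`y = 21` → y = 21
`if y < 18: ...` → y < 18 is False, take else branch → q = 21
So q = 21

Answer: 21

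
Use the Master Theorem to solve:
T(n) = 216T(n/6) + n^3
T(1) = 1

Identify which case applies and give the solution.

a=216, b=6, f(n)=n^3. log_6(216) = 3. Since c=3 = 3, Case 2 applies: T(n) = Θ(n^log_b(a) · log n) = O(n^3 log n).

Answer: O(n^3 log n) - Case 2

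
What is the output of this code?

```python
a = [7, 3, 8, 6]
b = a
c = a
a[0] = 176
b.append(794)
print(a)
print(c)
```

Key concept: multiple aliases.
Step by step:
`a = [7, 3, 8, 6]` → a = [7, 3, 8, 6]
`b = a` → b = [7, 3, 8, 6] (same object as a)
`c = a` → c = [7, 3, 8, 6] (same object as a, b)
`a[0] = 176` → a = [176, 3, 8, 6] (same object as b, c); b = [176, 3, 8, 6] (same object as a, c); c = [176, 3, 8, 6] (same object as a, b)
`b.append(794)` → a = [176, 3, 8, 6, 794] (same object as b, c); b = [176, 3, 8, 6, 794] (same object as a, c); c = [176, 3, 8, 6, 794] (same object as a, b)
`print(a)` → prints [176, 3, 8, 6, 794]
`print(c)` → prints [176, 3, 8, 6, 794]

Answer:
[176, 3, 8, 6, 794]
[176, 3, 8, 6, 794]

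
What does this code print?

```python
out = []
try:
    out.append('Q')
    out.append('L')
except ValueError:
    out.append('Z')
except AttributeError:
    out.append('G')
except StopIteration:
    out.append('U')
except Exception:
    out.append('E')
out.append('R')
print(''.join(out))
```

Execution trace: 'Q' (try body) → 'L' (try body, no exception) → 'R' (after the try/except). Output: QLR

Answer: QLR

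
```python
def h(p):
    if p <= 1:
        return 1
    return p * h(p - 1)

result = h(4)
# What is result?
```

h(4) = 4 * 3 * 2 * 1 = 24

Answer: 24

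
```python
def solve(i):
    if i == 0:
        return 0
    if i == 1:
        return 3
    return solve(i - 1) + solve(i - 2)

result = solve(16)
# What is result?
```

Build up from base cases: solve(0)=0, solve(1)=3, solve(2)=3, solve(3)=6, solve(4)=9, solve(5)=15, solve(6)=24, ..., solve(16)=2961

Answer: 2961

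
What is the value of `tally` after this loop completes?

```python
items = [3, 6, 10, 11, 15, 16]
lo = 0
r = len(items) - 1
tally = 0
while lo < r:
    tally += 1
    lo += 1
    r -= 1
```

Iterations until pointers meet (list length 6)
`tally` takes the values: 0 → 1 → 2 → 3

Answer: 3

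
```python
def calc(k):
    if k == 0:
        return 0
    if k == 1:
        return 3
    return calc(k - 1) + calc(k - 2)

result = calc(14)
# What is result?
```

Build up from base cases: calc(0)=0, calc(1)=3, calc(2)=3, calc(3)=6, calc(4)=9, calc(5)=15, calc(6)=24, ..., calc(14)=1131

Answer: 1131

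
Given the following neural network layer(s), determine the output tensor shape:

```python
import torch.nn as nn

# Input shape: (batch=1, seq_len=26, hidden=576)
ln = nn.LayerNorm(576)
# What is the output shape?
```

Input: (1, 26, 576) -> Output: (1, 26, 576)

Answer: (1, 26, 576)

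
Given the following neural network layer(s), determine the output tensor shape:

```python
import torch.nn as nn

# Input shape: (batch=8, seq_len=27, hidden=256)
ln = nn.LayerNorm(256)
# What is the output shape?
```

Input: (8, 27, 256) -> Output: (8, 27, 256)

Answer: (8, 27, 256)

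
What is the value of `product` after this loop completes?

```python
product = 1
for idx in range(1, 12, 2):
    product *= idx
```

Product of 1, 3, 5, ... up to 11
`product` takes the values: 1 → 3 → 15 → 105 → 945 → 10395

Answer: 10395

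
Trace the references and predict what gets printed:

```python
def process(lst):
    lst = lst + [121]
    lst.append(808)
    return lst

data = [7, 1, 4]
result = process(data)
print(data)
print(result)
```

Key concept: rebinding parameter vs mutation.
Step by step:
`data = [7, 1, 4]` → data = [7, 1, 4]
`result = process(data)` → result = [7, 1, 4, 121, 808]
`print(data)` → prints [7, 1, 4]
`print(result)` → prints [7, 1, 4, 121, 808]

Answer:
[7, 1, 4]
[7, 1, 4, 121, 808]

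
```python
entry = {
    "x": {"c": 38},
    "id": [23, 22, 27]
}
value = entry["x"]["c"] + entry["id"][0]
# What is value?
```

Trace:
`entry = { ...` → entry = {'x': {'c': 38}, 'id': [23, 22, 27]}
`value = entry["x"]["c"] + entry["id"][0]` → value = 61
So value = 61

Answer: 61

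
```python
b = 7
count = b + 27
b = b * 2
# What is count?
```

Trace:
`b = 7` → b = 7
`count = b + 27` → count = 34
`b = b * 2` → b = 14
So count = 34

Answer: 34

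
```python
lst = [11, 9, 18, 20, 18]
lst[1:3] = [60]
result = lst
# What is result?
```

Trace:
`lst = [11, 9, 18, 20, 18]` → lst = [11, 9, 18, 20, 18]
`lst[1:3] = [60]` → lst = [11, 60, 20, 18]
`result = lst` → result = [11, 60, 20, 18]
So result = [11, 60, 20, 18]

Answer: [11, 60, 20, 18]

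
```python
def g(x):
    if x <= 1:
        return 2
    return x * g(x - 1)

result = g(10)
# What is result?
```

g(10) = 10 * 9 * 8 * 7 * 6 * 5 * 4 * 3 * 2 * 2 = 7257600

Answer: 7257600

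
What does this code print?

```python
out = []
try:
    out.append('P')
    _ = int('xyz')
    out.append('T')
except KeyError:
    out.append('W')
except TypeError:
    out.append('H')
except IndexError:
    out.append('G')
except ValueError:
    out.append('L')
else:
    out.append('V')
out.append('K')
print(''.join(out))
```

Execution trace: 'P' (try body) → 'L' (except ValueError) → 'K' (after the try/except). Output: PLK

Answer: PLK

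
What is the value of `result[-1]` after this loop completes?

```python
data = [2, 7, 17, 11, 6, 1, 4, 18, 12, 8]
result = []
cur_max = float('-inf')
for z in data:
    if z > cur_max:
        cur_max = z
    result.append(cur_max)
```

Running max ends at 18
`result` takes the values: [] → [2] → [2, 7] → [2, 7, 17] → [2, 7, 17, 17] → [2, 7, 17, 17, 17] → [2, 7, 17, 17, 17, 17] → [2, 7, 17, 17, 17, 17, 17] → [2, 7, 17, 17, 17, 17, 17, 18] → [2, 7, 17, 17, 17, 17, 17, 18, 18] → [2, 7, 17, 17, 17, 17, 17, 18, 18, 18]
So `result[-1]` = 18

Answer: 18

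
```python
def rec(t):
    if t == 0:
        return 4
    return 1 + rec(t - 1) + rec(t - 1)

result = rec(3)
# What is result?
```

rec(t) = 1 + 2·rec(t-1), rec(0)=4. Closed form: (4+1)·2^3 - 1 = 39.

Answer: 39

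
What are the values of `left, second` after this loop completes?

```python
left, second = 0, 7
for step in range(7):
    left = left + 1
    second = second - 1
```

left goes 0→7, second goes 7→0
`left, second` takes the values: (0, 7) → (1, 7) → (1, 6) → (2, 6) → (2, 5) → (3, 5) → (3, 4) → (4, 4) → (4, 3) → (5, 3) → (5, 2) → (6, 2) → (6, 1) → (7, 1) → (7, 0)

Answer: 7, 0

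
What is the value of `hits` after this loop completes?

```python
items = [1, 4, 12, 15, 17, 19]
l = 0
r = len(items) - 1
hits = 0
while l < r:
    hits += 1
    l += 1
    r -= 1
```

Iterations until pointers meet (list length 6)
`hits` takes the values: 0 → 1 → 2 → 3

Answer: 3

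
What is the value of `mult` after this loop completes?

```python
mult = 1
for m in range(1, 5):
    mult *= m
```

4! = 24
`mult` takes the values: 1 → 2 → 6 → 24

Answer: 24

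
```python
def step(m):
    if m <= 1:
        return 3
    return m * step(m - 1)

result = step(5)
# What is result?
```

step(5) = 5 * 4 * 3 * 2 * 3 = 360

Answer: 360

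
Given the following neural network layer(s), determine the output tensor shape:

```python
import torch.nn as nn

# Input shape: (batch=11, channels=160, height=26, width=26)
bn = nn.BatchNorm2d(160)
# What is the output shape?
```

Input: (11, 160, 26, 26) -> Output: (11, 160, 26, 26)

Answer: (11, 160, 26, 26)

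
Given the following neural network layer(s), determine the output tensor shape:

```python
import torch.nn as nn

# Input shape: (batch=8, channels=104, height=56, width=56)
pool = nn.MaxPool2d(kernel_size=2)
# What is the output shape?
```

Input: (8, 104, 56, 56) -> Output: (8, 104, 28, 28)

Answer: (8, 104, 28, 28)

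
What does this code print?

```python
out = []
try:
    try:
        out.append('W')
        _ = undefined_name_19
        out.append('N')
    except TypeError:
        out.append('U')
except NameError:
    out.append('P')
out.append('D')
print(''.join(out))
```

Execution trace: 'W' (try body) → 'P' (outer except NameError) → 'D' (after the try/except). Output: WPD

Answer: WPD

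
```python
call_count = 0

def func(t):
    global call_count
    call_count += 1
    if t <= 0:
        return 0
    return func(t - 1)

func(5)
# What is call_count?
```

Linear recursion stepping by 1: 6 calls from t=5 down to ≤0.

Answer: 6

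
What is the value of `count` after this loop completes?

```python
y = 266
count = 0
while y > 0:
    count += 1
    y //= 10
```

Count digits by repeated division by 10
`count` takes the values: 0 → 1 → 2 → 3

Answer: 3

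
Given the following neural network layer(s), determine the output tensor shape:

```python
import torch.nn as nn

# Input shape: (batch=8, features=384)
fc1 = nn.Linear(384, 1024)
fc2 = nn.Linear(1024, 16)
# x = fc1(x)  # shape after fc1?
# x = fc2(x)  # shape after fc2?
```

Input: (8, 384) -> after fc1: (8, 1024) -> Output: (8, 16)

Answer: (8, 16)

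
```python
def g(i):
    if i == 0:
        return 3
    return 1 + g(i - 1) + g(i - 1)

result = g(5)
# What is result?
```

g(i) = 1 + 2·g(i-1), g(0)=3. Closed form: (3+1)·2^5 - 1 = 127.

Answer: 127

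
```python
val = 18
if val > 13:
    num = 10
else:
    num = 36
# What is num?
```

Trace:
`val = 18` → val = 18
`if val > 13: ...` → val > 13 is True → num = 10
So num = 10

Answer: 10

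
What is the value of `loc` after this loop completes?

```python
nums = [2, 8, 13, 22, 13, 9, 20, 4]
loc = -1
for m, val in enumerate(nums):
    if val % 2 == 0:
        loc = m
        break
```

First even number index in [2, 8, 13, 22, 13, 9, 20, 4]
`loc` takes the values: -1 → 0

Answer: 0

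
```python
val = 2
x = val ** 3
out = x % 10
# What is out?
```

Trace:
`val = 2` → val = 2
`x = val ** 3` → x = 8
`out = x % 10` → out = 8
So out = 8

Answer: 8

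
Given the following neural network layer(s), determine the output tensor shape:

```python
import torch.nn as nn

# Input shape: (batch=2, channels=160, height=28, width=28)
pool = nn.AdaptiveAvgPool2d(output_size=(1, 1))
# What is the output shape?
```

Input: (2, 160, 28, 28) -> Output: (2, 160, 1, 1)

Answer: (2, 160, 1, 1)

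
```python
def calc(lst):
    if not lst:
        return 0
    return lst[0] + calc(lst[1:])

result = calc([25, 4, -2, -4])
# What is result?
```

25 + 4 + (-2) + (-4) + 0 = 23

Answer: 23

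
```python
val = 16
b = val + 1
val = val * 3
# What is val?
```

Trace:
`val = 16` → val = 16
`b = val + 1` → b = 17
`val = val * 3` → val = 48
So val = 48

Answer: 48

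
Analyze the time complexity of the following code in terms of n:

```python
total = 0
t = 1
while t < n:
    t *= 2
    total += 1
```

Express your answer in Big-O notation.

Each loop level contributes: log n. Multiplying the contributions gives O(log n).

Answer: O(log n)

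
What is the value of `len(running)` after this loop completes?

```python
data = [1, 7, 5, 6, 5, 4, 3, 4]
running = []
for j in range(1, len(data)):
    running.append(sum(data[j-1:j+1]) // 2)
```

Number of 2-element averages
`running` takes the values: [] → [4] → [4, 6] → [4, 6, 5] → [4, 6, 5, 5] → [4, 6, 5, 5, 4] → [4, 6, 5, 5, 4, 3] → [4, 6, 5, 5, 4, 3, 3]
So `len(running)` = 7

Answer: 7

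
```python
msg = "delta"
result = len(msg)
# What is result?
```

Trace:
`msg = "delta"` → msg = 'delta'
`result = len(msg)` → result = 5
So result = 5

Answer: 5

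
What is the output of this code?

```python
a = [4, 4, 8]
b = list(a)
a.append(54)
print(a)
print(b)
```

Key concept: list() constructor creates copy.
Step by step:
`a = [4, 4, 8]` → a = [4, 4, 8]
`b = list(a)` → b = [4, 4, 8]
`a.append(54)` → a = [4, 4, 8, 54]
`print(a)` → prints [4, 4, 8, 54]
`print(b)` → prints [4, 4, 8]

Answer:
[4, 4, 8, 54]
[4, 4, 8]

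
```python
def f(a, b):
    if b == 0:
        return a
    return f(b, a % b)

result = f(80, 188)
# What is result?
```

f(80, 188) -> f(188, 80) -> f(80, 28) -> f(28, 24) -> f(24, 4) -> f(4, 0) -> 4

Answer: 4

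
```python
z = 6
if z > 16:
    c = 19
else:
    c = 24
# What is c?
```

Trace:
`z = 6` → z = 6
`if z > 16: ...` → z > 16 is False, take else branch → c = 24
So c = 24

Answer: 24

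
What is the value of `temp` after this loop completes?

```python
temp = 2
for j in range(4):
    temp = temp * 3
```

Multiply by 3, 4 times: 2 * 3^4 = 162
`temp` takes the values: 2 → 6 → 18 → 54 → 162

Answer: 162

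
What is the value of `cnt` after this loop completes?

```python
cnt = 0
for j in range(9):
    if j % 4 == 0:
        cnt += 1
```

Count numbers divisible by 4 in range(9)
`cnt` takes the values: 0 → 1 → 2 → 3

Answer: 3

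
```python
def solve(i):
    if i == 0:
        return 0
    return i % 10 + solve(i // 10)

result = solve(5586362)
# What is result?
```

Sum of digits of 5586362: 2 + 6 + 3 + 6 + 8 + 5 + 5 = 35

Answer: 35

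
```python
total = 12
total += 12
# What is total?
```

Trace:
`total = 12` → total = 12
`total += 12` → total = 24
So total = 24

Answer: 24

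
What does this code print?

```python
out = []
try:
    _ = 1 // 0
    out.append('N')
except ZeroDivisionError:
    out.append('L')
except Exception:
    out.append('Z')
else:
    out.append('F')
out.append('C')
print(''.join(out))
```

Execution trace: 'L' (except ZeroDivisionError) → 'C' (after the try/except). Output: LC

Answer: LC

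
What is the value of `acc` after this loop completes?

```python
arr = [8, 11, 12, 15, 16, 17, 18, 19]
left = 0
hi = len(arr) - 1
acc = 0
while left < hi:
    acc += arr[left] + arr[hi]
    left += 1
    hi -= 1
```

Sum of pairs from ends
`acc` takes the values: 0 → 27 → 56 → 85 → 116

Answer: 116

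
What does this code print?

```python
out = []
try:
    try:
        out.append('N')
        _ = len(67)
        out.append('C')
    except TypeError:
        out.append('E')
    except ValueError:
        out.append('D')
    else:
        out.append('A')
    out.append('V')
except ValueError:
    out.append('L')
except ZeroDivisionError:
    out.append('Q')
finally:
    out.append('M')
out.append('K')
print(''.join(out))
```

Execution trace: 'N' (inner try body) → 'E' (inner except TypeError) → 'V' (try body, no exception) → 'M' (finally) → 'K' (after the try/except). Output: NEVMK

Answer: NEVMK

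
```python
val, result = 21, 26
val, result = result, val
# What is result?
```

Trace:
`val, result = 21, 26` → val = 21; result = 26
`val, result = result, val` → val = 26; result = 21
So result = 21

Answer: 21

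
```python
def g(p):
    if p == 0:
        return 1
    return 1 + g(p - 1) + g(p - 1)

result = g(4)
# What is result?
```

g(p) = 1 + 2·g(p-1), g(0)=1. Closed form: (1+1)·2^4 - 1 = 31.

Answer: 31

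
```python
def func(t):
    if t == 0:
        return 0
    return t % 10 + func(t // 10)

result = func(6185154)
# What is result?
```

Sum of digits of 6185154: 4 + 5 + 1 + 5 + 8 + 1 + 6 = 30

Answer: 30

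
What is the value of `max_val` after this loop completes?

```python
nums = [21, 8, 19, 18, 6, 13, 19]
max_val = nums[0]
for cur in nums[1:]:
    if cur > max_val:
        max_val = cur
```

Maximum of [21, 8, 19, 18, 6, 13, 19]
`max_val` takes the values: 21

Answer: 21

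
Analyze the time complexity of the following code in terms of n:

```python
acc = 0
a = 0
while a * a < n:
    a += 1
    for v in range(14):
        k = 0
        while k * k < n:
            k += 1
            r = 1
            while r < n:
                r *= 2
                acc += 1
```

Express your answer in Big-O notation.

Each loop level contributes: √n × 1 × √n × log n. Multiplying the contributions gives O(n log n).

Answer: O(n log n)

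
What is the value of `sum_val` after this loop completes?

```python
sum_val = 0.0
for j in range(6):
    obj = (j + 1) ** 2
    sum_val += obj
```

Sum of squared losses 1² + 2² + ... + 6²
`sum_val` takes the values: 0.0 → 1.0 → 5.0 → 14.0 → 30.0 → 55.0 → 91.0

Answer: 91.0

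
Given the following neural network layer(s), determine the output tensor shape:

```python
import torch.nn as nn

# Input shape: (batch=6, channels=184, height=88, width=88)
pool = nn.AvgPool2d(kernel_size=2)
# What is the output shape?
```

Input: (6, 184, 88, 88) -> Output: (6, 184, 44, 44)

Answer: (6, 184, 44, 44)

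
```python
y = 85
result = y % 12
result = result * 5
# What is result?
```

Trace:
`y = 85` → y = 85
`result = y % 12` → result = 1
`result = result * 5` → result = 5
So result = 5

Answer: 5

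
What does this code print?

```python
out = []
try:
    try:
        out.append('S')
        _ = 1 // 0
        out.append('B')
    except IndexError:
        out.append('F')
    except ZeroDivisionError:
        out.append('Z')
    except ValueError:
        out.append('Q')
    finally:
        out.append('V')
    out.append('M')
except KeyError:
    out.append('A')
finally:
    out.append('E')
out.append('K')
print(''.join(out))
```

Execution trace: 'S' (inner try body) → 'Z' (inner except ZeroDivisionError) → 'V' (inner finally) → 'M' (try body, no exception) → 'E' (finally) → 'K' (after the try/except). Output: SZVMEK

Answer: SZVMEK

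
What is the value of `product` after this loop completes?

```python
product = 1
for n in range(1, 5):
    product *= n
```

4! = 24
`product` takes the values: 1 → 2 → 6 → 24

Answer: 24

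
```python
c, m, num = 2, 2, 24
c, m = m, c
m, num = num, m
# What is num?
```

Trace:
`c, m, num = 2, 2, 24` → c = 2; m = 2; num = 24
`c, m = m, c` → c = 2; m = 2
`m, num = num, m` → m = 24; num = 2
So num = 2

Answer: 2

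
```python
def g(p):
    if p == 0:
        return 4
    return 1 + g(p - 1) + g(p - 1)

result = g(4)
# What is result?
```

g(p) = 1 + 2·g(p-1), g(0)=4. Closed form: (4+1)·2^4 - 1 = 79.

Answer: 79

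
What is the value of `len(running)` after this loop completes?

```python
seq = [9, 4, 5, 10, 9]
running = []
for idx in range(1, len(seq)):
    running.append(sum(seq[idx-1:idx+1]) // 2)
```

Number of 2-element averages
`running` takes the values: [] → [6] → [6, 4] → [6, 4, 7] → [6, 4, 7, 9]
So `len(running)` = 4

Answer: 4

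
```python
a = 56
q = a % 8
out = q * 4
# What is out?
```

Trace:
`a = 56` → a = 56
`q = a % 8` → q = 0
`out = q * 4` → out = 0
So out = 0

Answer: 0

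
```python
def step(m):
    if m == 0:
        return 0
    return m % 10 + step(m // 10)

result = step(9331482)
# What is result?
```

Sum of digits of 9331482: 2 + 8 + 4 + 1 + 3 + 3 + 9 = 30

Answer: 30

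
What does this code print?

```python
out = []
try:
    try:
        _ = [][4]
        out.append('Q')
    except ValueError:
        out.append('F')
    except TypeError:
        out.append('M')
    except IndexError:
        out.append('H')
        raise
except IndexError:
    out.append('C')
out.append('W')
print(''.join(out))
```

Execution trace: 'H' (inner except IndexError) → 'C' (outer except IndexError) → 'W' (after the try/except). Output: HCW

Answer: HCW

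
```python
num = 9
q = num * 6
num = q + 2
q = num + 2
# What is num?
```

Trace:
`num = 9` → num = 9
`q = num * 6` → q = 54
`num = q + 2` → num = 56
`q = num + 2` → q = 58
So num = 56

Answer: 56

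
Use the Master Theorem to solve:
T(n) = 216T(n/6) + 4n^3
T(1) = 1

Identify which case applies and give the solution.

a=216, b=6, f(n)=4n^3. log_6(216) = 3. Since c=3 = 3, Case 2 applies: T(n) = Θ(n^log_b(a) · log n) = O(n^3 log n).

Answer: O(n^3 log n) - Case 2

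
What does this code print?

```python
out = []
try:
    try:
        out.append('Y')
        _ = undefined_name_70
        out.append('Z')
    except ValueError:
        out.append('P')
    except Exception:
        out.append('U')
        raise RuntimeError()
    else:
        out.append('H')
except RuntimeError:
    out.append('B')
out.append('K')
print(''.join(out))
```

Execution trace: 'Y' (inner try body) → 'U' (inner except Exception) → 'B' (outer except RuntimeError) → 'K' (after the try/except). Output: YUBK

Answer: YUBK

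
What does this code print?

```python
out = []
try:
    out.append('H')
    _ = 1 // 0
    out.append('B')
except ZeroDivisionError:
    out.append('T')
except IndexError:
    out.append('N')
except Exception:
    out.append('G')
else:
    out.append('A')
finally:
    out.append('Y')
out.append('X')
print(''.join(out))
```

Execution trace: 'H' (try body) → 'T' (except ZeroDivisionError) → 'Y' (finally) → 'X' (after the try/except). Output: HTYX

Answer: HTYX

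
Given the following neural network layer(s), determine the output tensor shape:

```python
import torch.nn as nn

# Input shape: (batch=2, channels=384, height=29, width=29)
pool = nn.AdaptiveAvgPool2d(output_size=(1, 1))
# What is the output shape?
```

Input: (2, 384, 29, 29) -> Output: (2, 384, 1, 1)

Answer: (2, 384, 1, 1)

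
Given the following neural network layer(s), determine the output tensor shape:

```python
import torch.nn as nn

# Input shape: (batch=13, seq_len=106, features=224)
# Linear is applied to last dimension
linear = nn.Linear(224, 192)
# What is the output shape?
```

Input: (13, 106, 224) -> Output: (13, 106, 192)

Answer: (13, 106, 192)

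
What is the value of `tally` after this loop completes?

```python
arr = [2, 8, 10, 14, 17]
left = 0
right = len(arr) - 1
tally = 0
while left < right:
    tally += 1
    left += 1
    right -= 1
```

Iterations until pointers meet (list length 5)
`tally` takes the values: 0 → 1 → 2

Answer: 2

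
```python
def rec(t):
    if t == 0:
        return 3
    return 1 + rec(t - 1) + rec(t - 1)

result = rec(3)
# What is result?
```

rec(t) = 1 + 2·rec(t-1), rec(0)=3. Closed form: (3+1)·2^3 - 1 = 31.

Answer: 31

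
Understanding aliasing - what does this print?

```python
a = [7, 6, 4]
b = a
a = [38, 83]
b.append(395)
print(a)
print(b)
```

Key concept: rebinding vs mutation: a is rebound to a new list, b still points at the original.
Step by step:
`a = [7, 6, 4]` → a = [7, 6, 4]
`b = a` → b = [7, 6, 4] (same object as a)
`a = [38, 83]` → a = [38, 83]
`b.append(395)` → b = [7, 6, 4, 395]
`print(a)` → prints [38, 83]
`print(b)` → prints [7, 6, 4, 395]

Answer:
[38, 83]
[7, 6, 4, 395]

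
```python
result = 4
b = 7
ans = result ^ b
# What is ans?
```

Trace:
`result = 4` → result = 4
`b = 7` → b = 7
`ans = result ^ b` → ans = 3
So ans = 3

Answer: 3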